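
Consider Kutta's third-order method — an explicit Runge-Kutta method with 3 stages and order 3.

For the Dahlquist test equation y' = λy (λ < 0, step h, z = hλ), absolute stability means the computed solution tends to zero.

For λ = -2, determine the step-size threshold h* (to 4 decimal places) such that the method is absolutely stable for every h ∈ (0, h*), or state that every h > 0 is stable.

(-2.5127,0); λ=-2 ⇒ h* = 1.2564.

On y'=λy, z=hλ:
  order 3, 3-stage ⇒ R(z)=1+z+z^2/2+z^3/6
  (e.g. R(-0.34)=0.71125, |R|=0.71125)

Boundary: |R(x)|=1, x<0.
x=-0.34: |R|=0.7112
|R(-2.81)|=1.5600 |R(-2.33)|=0.7238 |R(-0.57)|=0.5616
Bisect:
  x_lo=-3.1908 |R|=2.5147  x_hi=-0.3834 |R|=0.6807
  mid=-1.78711 |R|=0.14149 →hi
  mid=-2.48897 |R|=0.96133 →hi
  mid=-2.83990 |R|=1.62470 →lo
  mid=-2.66444 |R|=1.26740 →lo
  mid=-2.57670 |R|=1.10830 →lo
  mid=-2.53284 |R|=1.03334 →lo
  mid=-2.51090 |R|=0.99697 →hi
  mid=-2.52187 |R|=1.01507 →lo
  ...
  [-2.51279,-2.51262] ⇒ x*=-2.5127
So |R|<1 on (-2.5127, 0).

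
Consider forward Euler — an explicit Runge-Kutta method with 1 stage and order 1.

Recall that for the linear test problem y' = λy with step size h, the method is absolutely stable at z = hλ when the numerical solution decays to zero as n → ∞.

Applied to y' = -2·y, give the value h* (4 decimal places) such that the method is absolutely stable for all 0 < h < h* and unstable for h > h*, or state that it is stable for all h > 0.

With y'=λy (z=hλ):
  order 1, 1-stage ⇒ R(z)=1+z
  (e.g. R(-0.34)=0.66000, |R|=0.66000)

Solve |R(x)|<1 on ℝ⁻.
x=-0.34: |R|=0.6600
|R(-1.2)|=0.2000 |R(-0.85)|=0.1500 |R(-0.51)|=0.4900
Bisect:
  x_lo=-2.7838 |R|=1.7838  x_hi=-0.2922 |R|=0.7078
  mid=-1.53799 |R|=0.53799 →hi
  mid=-2.16088 |R|=1.16088 →lo
  mid=-1.84944 |R|=0.84944 →hi
  mid=-2.00516 |R|=1.00516 →lo
  mid=-1.92730 |R|=0.92730 →hi
  mid=-1.96623 |R|=0.96623 →hi
  mid=-1.98569 |R|=0.98569 →hi
  mid=-1.99543 |R|=0.99543 →hi
  mid=-2.00029 |R|=1.00029 →lo
  ...
  [-2.00014,-1.99999] ⇒ x*=-2.0000
Stable set (-2.0000, 0).

(-2.0000,0); λ=-2 ⇒ h* = 1.0000.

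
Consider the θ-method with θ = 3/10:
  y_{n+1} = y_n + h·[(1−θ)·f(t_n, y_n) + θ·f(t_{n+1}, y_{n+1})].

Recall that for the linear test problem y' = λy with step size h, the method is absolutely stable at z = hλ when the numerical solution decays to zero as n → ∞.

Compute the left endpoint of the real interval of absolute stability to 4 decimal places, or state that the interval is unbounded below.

z* = -5.0000.

On y'=λy, z=hλ:
  y_{n+1} = y_n + z·[7/10·y_n + 3/10·y_{n+1}] ⇒ (1 − 3/10z)y_{n+1} = (1 + 7/10z)y_n
  ⇒ R(z) = (1 + 7/10z)/(1 − 3/10z).

Boundary: |R(x)|=1, x<0.
x=-0.9: |R|=0.2913
R=−1: 1+7/10x = −1+3/10x ⇒ -2/5x=2 ⇒ x=2/(-2/5)=-5.0000
Confirm numerically:
  x=-4.823: |R|=0.97107 <1
  x=-4.115: |R|=0.84158 <1
  x=-4.109: |R|=0.84037 <1
  x=-4.079: |R|=0.83433 <1
  x=-5.581: |R|=1.08690 >1
  x=-5.430: |R|=1.06542 >1
  x=-5.269: |R|=1.04169 >1
So |R|<1 on (-5.0000, 0).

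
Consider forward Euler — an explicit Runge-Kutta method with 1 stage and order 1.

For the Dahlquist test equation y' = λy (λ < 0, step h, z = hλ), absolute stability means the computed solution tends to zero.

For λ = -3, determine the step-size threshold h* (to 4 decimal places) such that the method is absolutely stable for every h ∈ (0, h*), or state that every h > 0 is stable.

(-2.0000,0); λ=-3 ⇒ h* = 0.6667.

Test eqn y'=λy, z=hλ:
  order 1, 1-stage ⇒ R(z)=1+z
  (e.g. R(-1.53)=-0.53000, |R|=0.53000)

Find x<0 with |R(x)|<1.
x=-1.53: |R|=0.5300
|R(-2.02)|=1.0200 |R(-1.6)|=0.6000 |R(-0.51)|=0.4900
Bisect:
  x_lo=-2.3657 |R|=1.3657  x_hi=-0.1737 |R|=0.8263
  mid=-1.26971 |R|=0.26971 →hi
  mid=-1.81769 |R|=0.81769 →hi
  mid=-2.09168 |R|=1.09168 →lo
  mid=-1.95468 |R|=0.95468 →hi
  mid=-2.02318 |R|=1.02318 →lo
  mid=-1.98893 |R|=0.98893 →hi
  mid=-2.00606 |R|=1.00606 →lo
  ...
  [-2.00004,-1.99990] ⇒ x*=-2.0000
So |R|<1 on (-2.0000, 0).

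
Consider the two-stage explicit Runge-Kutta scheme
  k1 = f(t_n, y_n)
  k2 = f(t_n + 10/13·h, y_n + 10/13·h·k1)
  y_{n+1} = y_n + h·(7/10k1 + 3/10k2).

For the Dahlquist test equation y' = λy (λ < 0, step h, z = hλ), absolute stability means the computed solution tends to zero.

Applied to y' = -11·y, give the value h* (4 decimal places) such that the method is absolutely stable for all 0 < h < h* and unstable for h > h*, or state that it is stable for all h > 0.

(-4.3333,0); λ=-11 ⇒ h* = (13/3)/11 = 0.3939.

Test eqn y'=λy, z=hλ:
  k1=λy_n ⇒ h·k1=z·y_n;  k2=λ(1+10/13z)y_n ⇒ h·k2=z(1+10/13z)y_n
  y_{n+1}/y_n = 1 + 7/10z + 3/10z(1+10/13z) = 1 + z + 3/13z²
  ⇒ R(z) = 1 + z + 3/13z².

Solve |R(x)|<1 on ℝ⁻.
x=-1.15: |R|=0.1552
R=1: x+3/13x²=0 ⇒ x=−13/3=-4.3333; min R=1−1/(4·3/13)=-0.0833>−1
Confirm numerically:
  x=-3.340: |R|=0.23437 <1
  x=-2.278: |R|=0.08047 <1
  x=-2.135: |R|=0.08310 <1
  x=-4.686: |R|=1.38137 >1
  x=-4.676: |R|=1.36976 >1
  x=-4.645: |R|=1.33408 >1
So |R|<1 on (-4.3333, 0).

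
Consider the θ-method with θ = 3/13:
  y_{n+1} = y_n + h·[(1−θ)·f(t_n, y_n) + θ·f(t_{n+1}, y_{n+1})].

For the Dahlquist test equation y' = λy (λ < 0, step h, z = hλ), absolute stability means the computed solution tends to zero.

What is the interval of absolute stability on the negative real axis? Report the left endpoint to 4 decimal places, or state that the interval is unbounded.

On y'=λy, z=hλ:
  y_{n+1} = y_n + z·[10/13·y_n + 3/13·y_{n+1}] ⇒ (1 − 3/13z)y_{n+1} = (1 + 10/13z)y_n
  so R(z) = (1 + 10/13z)/(1 − 3/13z).

Solve |R(x)|<1 on ℝ⁻.
x=-1.2: |R|=0.0602
R=−1: 1+10/13x = −1+3/13x ⇒ -7/13x=2 ⇒ x=2/(-7/13)=-3.7143
Confirm numerically:
  x=-2.608: |R|=0.62812 <1
  x=-1.948: |R|=0.34388 <1
  x=-1.525: |R|=0.12802 <1
  x=-4.004: |R|=1.08108 >1
  x=-3.751: |R|=1.01060 >1
Interval (-3.7143, 0).

z∈(-3.7143,0).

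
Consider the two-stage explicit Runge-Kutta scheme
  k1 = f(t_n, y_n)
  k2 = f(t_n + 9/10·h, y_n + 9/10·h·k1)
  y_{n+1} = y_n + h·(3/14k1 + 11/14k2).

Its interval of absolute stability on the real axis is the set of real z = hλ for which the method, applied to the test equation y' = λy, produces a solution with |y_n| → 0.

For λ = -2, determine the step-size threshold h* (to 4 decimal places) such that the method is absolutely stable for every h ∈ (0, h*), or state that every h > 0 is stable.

(-1.4141,0); λ=-2 ⇒ h* = (140/99)/2 = 0.7071.

With y'=λy (z=hλ):
  k1=λy_n ⇒ h·k1=z·y_n;  k2=λ(1+9/10z)y_n ⇒ h·k2=z(1+9/10z)y_n
  y_{n+1}/y_n = 1 + 3/14z + 11/14z(1+9/10z) = 1 + z + 99/140z²
  ⇒ R(z) = 1 + z + 99/140z².

Find x<0 with |R(x)|<1.
x=-0.51: |R|=0.6739
R=1: x+99/140x²=0 ⇒ x=−140/99=-1.4141; min R=1−1/(4·99/140)=0.6465>−1
Confirm numerically:
  x=-1.262: |R|=0.86423 <1
  x=-0.996: |R|=0.70550 <1
  x=-0.757: |R|=0.64823 <1
  x=-1.994: |R|=1.81763 >1
  x=-1.923: |R|=1.69196 >1
  x=-1.889: |R|=1.63431 >1
So |R|<1 on (-1.4141, 0).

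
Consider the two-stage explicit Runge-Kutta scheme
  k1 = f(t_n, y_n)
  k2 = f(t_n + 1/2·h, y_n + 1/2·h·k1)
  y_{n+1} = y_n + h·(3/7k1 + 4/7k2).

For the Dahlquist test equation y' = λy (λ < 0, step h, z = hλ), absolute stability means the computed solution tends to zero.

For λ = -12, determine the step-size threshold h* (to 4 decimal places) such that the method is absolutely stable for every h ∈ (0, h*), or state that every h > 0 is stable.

Test eqn y'=λy, z=hλ:
  k1=λy_n ⇒ h·k1=z·y_n;  k2=λ(1+1/2z)y_n ⇒ h·k2=z(1+1/2z)y_n
  y_{n+1}/y_n = 1 + 3/7z + 4/7z(1+1/2z) = 1 + z + 2/7z²
  R(z) = 1 + z + 2/7z².

Need |R(x)|<1, x<0.
x=-1.12: |R|=0.2384
R=1: x+2/7x²=0 ⇒ x=−7/2=-3.5000; min R=1−1/(4·2/7)=0.1250>−1
Confirm numerically:
  x=-1.850: |R|=0.12786 <1
  x=-1.806: |R|=0.12590 <1
  x=-1.616: |R|=0.13013 <1
  x=-3.893: |R|=1.43713 >1
  x=-3.644: |R|=1.14992 >1
  x=-3.623: |R|=1.12732 >1
Stable set (-3.5000, 0).

(-3.5000,0); λ=-12 ⇒ h* = (7/2)/12 = 0.2917.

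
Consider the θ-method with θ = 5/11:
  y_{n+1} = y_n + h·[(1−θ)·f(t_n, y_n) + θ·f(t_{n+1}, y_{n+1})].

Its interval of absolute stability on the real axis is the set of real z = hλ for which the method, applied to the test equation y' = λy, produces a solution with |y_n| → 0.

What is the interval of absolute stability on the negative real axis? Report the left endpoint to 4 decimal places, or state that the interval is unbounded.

On y'=λy, z=hλ:
  y_{n+1} = y_n + z·[6/11·y_n + 5/11·y_{n+1}] ⇒ (1 − 5/11z)y_{n+1} = (1 + 6/11z)y_n
  so R(z) = (1 + 6/11z)/(1 − 5/11z).

Boundary: |R(x)|=1, x<0.
x=-0.5: |R|=0.5926
R=−1: 1+6/11x = −1+5/11x ⇒ -1/11x=2 ⇒ x=2/(-1/11)=-22.0000
Confirm numerically:
  x=-20.851: |R|=0.99003 <1
  x=-17.321: |R|=0.95206 <1
  x=-10.622: |R|=0.82252 <1
  x=-22.585: |R|=1.00472 >1
  x=-22.445: |R|=1.00361 >1
Stable set (-22.0000, 0).

(-22.0000, 0).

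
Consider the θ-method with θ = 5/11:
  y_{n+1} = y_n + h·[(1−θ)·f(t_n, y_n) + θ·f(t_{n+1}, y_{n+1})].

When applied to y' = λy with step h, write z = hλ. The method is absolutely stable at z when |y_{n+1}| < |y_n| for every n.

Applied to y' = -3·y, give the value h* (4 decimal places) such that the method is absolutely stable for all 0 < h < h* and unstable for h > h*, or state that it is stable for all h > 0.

(-22.0000,0); λ=-3 ⇒ h* = (22)/3 = 7.3333.

With y'=λy (z=hλ):
  y_{n+1} = y_n + z·[6/11·y_n + 5/11·y_{n+1}] ⇒ (1 − 5/11z)y_{n+1} = (1 + 6/11z)y_n
  ⇒ R(z) = (1 + 6/11z)/(1 − 5/11z).

Solve |R(x)|<1 on ℝ⁻.
x=-1.43: |R|=0.1333
R=−1: 1+6/11x = −1+5/11x ⇒ -1/11x=2 ⇒ x=2/(-1/11)=-22.0000
Confirm numerically:
  x=-21.421: |R|=0.99510 <1
  x=-16.319: |R|=0.93865 <1
  x=-16.301: |R|=0.93839 <1
  x=-9.803: |R|=0.79677 <1
  x=-22.507: |R|=1.00410 >1
  x=-22.307: |R|=1.00251 >1
  x=-22.101: |R|=1.00083 >1
So |R|<1 on (-22.0000, 0).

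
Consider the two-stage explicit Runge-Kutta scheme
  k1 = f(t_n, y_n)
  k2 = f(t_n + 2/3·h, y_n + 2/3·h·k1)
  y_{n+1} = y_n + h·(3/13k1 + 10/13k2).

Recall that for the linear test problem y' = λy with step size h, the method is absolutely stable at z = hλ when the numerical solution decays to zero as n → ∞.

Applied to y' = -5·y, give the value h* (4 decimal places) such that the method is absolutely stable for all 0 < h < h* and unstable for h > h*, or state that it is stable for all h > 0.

Test eqn y'=λy, z=hλ:
  k1=λy_n ⇒ h·k1=z·y_n;  k2=λ(1+2/3z)y_n ⇒ h·k2=z(1+2/3z)y_n
  y_{n+1}/y_n = 1 + 3/13z + 10/13z(1+2/3z) = 1 + z + 20/39z²
  Hence R(z) = 1 + z + 20/39z².

Solve |R(x)|<1 on ℝ⁻.
x=-1.45: |R|=0.6282
R=1: x+20/39x²=0 ⇒ x=−39/20=-1.9500; min R=1−1/(4·20/39)=0.5125>−1
Confirm numerically:
  x=-1.191: |R|=0.53643 <1
  x=-1.152: |R|=0.52857 <1
  x=-1.061: |R|=0.51629 <1
  x=-2.291: |R|=1.40063 >1
  x=-2.152: |R|=1.22293 >1
  x=-2.148: |R|=1.21810 >1
Stable set (-1.9500, 0).

(-1.9500,0); λ=-5 ⇒ h* = (39/20)/5 = 0.3900.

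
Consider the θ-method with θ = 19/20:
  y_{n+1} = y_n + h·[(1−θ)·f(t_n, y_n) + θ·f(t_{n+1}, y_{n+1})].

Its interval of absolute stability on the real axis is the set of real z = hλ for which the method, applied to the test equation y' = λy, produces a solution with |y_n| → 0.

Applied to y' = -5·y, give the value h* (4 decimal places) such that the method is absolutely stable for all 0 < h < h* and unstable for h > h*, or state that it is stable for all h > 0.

On y'=λy, z=hλ:
  y_{n+1} = y_n + z·[1/20·y_n + 19/20·y_{n+1}] ⇒ (1 − 19/20z)y_{n+1} = (1 + 1/20z)y_n
  Hence R(z) = (1 + 1/20z)/(1 − 19/20z).

Solve |R(x)|<1 on ℝ⁻.
x=-1.67: |R|=0.3543
x=-2: |R|=0.3103
x=-10: |R|=0.0476
x=-100: |R|=0.0417
θ=19/20≥1/2 ⇒ |1+1/20x|<|1−19/20x| ∀x<0 ⇒ interval (−∞,0).

interval (−∞, 0). Any h>0 works for λ=-5.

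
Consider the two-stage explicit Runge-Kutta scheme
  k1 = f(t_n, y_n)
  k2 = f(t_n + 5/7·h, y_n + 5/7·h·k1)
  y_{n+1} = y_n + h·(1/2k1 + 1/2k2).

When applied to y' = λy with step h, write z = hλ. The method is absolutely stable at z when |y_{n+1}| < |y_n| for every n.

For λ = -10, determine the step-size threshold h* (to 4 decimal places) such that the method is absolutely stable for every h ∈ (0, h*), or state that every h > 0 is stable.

Set f=λy, z=hλ:
  k1=λy_n ⇒ h·k1=z·y_n;  k2=λ(1+5/7z)y_n ⇒ h·k2=z(1+5/7z)y_n
  y_{n+1}/y_n = 1 + 1/2z + 1/2z(1+5/7z) = 1 + z + 5/14z²
  so R(z) = 1 + z + 5/14z².

Need |R(x)|<1, x<0.
x=-1.1: |R|=0.3321
R=1: x+5/14x²=0 ⇒ x=−14/5=-2.8000; min R=1−1/(4·5/14)=0.3000>−1
Confirm numerically:
  x=-1.829: |R|=0.36573 <1
  x=-1.714: |R|=0.33521 <1
  x=-1.647: |R|=0.32179 <1
  x=-1.309: |R|=0.30296 <1
  x=-3.347: |R|=1.65386 >1
  x=-3.161: |R|=1.40754 >1
Interval (-2.8000, 0).

(-2.8000,0); λ=-10 ⇒ h* = (14/5)/10 = 0.2800.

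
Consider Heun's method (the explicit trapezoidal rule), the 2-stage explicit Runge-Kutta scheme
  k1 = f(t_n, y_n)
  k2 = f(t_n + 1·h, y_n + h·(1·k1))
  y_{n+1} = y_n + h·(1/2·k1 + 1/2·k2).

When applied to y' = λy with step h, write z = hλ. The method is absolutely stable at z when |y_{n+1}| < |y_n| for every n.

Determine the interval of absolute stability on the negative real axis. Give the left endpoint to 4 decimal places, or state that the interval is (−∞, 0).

On y'=λy, z=hλ:
  order 2, 2-stage ⇒ R(z)=1+z+z^2/2
  (e.g. R(-0.34)=0.71780, |R|=0.71780)

Boundary: |R(x)|=1, x<0.
x=-0.34: |R|=0.7178
|R(-1.97)|=0.9704 |R(-0.62)|=0.5722 |R(-0.56)|=0.5968
Bisect:
  x_lo=-2.6145 |R|=1.8033  x_hi=-0.0634 |R|=0.9386
  mid=-1.33895 |R|=0.55744 →hi
  mid=-1.97671 |R|=0.97698 →hi
  mid=-2.29559 |R|=1.33928 →lo
  mid=-2.13615 |R|=1.14542 →lo
  mid=-2.05643 |R|=1.05802 →lo
  mid=-2.01657 |R|=1.01671 →lo
  mid=-1.99664 |R|=0.99665 →hi
  mid=-2.00661 |R|=1.00663 →lo
  mid=-2.00162 |R|=1.00163 →lo
  ...
  [-2.00007,-1.99991] ⇒ x*=-2.0000
Interval (-2.0000, 0).

z∈(-2.0000,0).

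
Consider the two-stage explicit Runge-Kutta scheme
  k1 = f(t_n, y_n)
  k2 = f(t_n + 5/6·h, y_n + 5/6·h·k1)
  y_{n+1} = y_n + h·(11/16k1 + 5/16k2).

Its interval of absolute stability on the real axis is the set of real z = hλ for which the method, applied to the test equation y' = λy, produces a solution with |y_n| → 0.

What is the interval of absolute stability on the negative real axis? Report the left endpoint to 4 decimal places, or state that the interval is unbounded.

With y'=λy (z=hλ):
  k1=λy_n ⇒ h·k1=z·y_n;  k2=λ(1+5/6z)y_n ⇒ h·k2=z(1+5/6z)y_n
  y_{n+1}/y_n = 1 + 11/16z + 5/16z(1+5/6z) = 1 + z + 25/96z²
  Hence R(z) = 1 + z + 25/96z².

Boundary: |R(x)|=1, x<0.
x=-0.98: |R|=0.2701
R=1: x+25/96x²=0 ⇒ x=−96/25=-3.8400; min R=1−1/(4·25/96)=0.0400>−1
Confirm numerically:
  x=-3.539: |R|=0.72259 <1
  x=-2.606: |R|=0.16255 <1
  x=-2.041: |R|=0.04381 <1
  x=-2.026: |R|=0.04293 <1
  x=-4.240: |R|=1.44167 >1
  x=-4.126: |R|=1.30730 >1
So |R|<1 on (-3.8400, 0).

(-3.8400, 0).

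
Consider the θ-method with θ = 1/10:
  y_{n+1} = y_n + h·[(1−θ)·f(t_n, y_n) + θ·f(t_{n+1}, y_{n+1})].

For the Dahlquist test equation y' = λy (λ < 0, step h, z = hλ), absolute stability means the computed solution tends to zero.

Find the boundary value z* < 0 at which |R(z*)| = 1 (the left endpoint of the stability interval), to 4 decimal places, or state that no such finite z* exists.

z* = -2.5000.

Set f=λy, z=hλ:
  y_{n+1} = y_n + z·[9/10·y_n + 1/10·y_{n+1}] ⇒ (1 − 1/10z)y_{n+1} = (1 + 9/10z)y_n
  so R(z) = (1 + 9/10z)/(1 − 1/10z).

Find x<0 with |R(x)|<1.
x=-0.43: |R|=0.5877
R=−1: 1+9/10x = −1+1/10x ⇒ -4/5x=2 ⇒ x=2/(-4/5)=-2.5000
Confirm numerically:
  x=-2.143: |R|=0.76480 <1
  x=-1.790: |R|=0.51824 <1
  x=-1.520: |R|=0.31944 <1
  x=-1.235: |R|=0.09924 <1
  x=-2.695: |R|=1.12288 >1
  x=-2.619: |R|=1.07544 >1
  x=-2.564: |R|=1.04075 >1
Stable set (-2.5000, 0).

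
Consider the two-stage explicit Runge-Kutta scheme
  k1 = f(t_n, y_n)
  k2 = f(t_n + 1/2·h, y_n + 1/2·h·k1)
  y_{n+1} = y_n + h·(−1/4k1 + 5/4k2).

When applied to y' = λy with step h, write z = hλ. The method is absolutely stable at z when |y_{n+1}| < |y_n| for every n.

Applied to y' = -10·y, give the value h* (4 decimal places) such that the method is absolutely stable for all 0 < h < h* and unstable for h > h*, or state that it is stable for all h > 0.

(-1.6000,0); λ=-10 ⇒ h* = (8/5)/10 = 0.1600.

Set f=λy, z=hλ:
  k1=λy_n ⇒ h·k1=z·y_n;  k2=λ(1+1/2z)y_n ⇒ h·k2=z(1+1/2z)y_n
  y_{n+1}/y_n = 1 − 1/4z + 5/4z(1+1/2z) = 1 + z + 5/8z²
  Hence R(z) = 1 + z + 5/8z².

Boundary: |R(x)|=1, x<0.
x=-1.1: |R|=0.6562
R=1: x+5/8x²=0 ⇒ x=−8/5=-1.6000; min R=1−1/(4·5/8)=0.6000>−1
Confirm numerically:
  x=-1.352: |R|=0.79044 <1
  x=-1.282: |R|=0.74520 <1
  x=-0.720: |R|=0.60400 <1
  x=-2.076: |R|=1.61761 >1
  x=-2.062: |R|=1.59540 >1
  x=-1.637: |R|=1.03786 >1
So |R|<1 on (-1.6000, 0).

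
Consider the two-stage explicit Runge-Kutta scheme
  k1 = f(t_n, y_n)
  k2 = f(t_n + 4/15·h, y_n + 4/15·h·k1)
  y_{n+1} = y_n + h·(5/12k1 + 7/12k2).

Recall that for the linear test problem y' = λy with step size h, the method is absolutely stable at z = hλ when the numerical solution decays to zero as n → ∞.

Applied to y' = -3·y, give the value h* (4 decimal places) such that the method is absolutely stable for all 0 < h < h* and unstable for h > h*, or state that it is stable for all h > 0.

Test eqn y'=λy, z=hλ:
  k1=λy_n ⇒ h·k1=z·y_n;  k2=λ(1+4/15z)y_n ⇒ h·k2=z(1+4/15z)y_n
  y_{n+1}/y_n = 1 + 5/12z + 7/12z(1+4/15z) = 1 + z + 7/45z²
  ⇒ R(z) = 1 + z + 7/45z².

Find x<0 with |R(x)|<1.
x=-1.63: |R|=0.2167
R=1: x+7/45x²=0 ⇒ x=−45/7=-6.4286; min R=1−1/(4·7/45)=-0.6071>−1
Confirm numerically:
  x=-6.232: |R|=0.80944 <1
  x=-3.445: |R|=0.59886 <1
  x=-3.350: |R|=0.60428 <1
  x=-2.957: |R|=0.59685 <1
  x=-6.882: |R|=1.48541 >1
  x=-6.654: |R|=1.23333 >1
  x=-6.478: |R|=1.04981 >1
Interval (-6.4286, 0).

(-6.4286,0); λ=-3 ⇒ h* = (45/7)/3 = 2.1429.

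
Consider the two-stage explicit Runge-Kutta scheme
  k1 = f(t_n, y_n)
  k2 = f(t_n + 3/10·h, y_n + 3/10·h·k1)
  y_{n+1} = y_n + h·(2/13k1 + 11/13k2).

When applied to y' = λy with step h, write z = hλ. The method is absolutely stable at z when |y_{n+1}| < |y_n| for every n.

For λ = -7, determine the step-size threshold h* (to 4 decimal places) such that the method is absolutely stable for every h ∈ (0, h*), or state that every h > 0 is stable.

With y'=λy (z=hλ):
  k1=λy_n ⇒ h·k1=z·y_n;  k2=λ(1+3/10z)y_n ⇒ h·k2=z(1+3/10z)y_n
  y_{n+1}/y_n = 1 + 2/13z + 11/13z(1+3/10z) = 1 + z + 33/130z²
  R(z) = 1 + z + 33/130z².

Find x<0 with |R(x)|<1.
x=-1.15: |R|=0.1857
R=1: x+33/130x²=0 ⇒ x=−130/33=-3.9394; min R=1−1/(4·33/130)=0.0152>−1
Confirm numerically:
  x=-3.468: |R|=0.58501 <1
  x=-2.717: |R|=0.15691 <1
  x=-1.780: |R|=0.02429 <1
  x=-4.303: |R|=1.39717 >1
  x=-4.098: |R|=1.16499 >1
Interval (-3.9394, 0).

(-3.9394,0); λ=-7 ⇒ h* = (130/33)/7 = 0.5628.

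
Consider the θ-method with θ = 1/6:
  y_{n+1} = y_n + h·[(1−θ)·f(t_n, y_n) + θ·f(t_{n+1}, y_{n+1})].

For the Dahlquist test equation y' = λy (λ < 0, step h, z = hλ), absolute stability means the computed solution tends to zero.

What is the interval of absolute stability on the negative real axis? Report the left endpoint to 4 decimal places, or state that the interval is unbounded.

On y'=λy, z=hλ:
  y_{n+1} = y_n + z·[5/6·y_n + 1/6·y_{n+1}] ⇒ (1 − 1/6z)y_{n+1} = (1 + 5/6z)y_n
  ⇒ R(z) = (1 + 5/6z)/(1 − 1/6z).

Need |R(x)|<1, x<0.
x=-0.96: |R|=0.1724
R=−1: 1+5/6x = −1+1/6x ⇒ -2/3x=2 ⇒ x=2/(-2/3)=-3.0000
Confirm numerically:
  x=-2.246: |R|=0.63425 <1
  x=-1.526: |R|=0.21658 <1
  x=-1.488: |R|=0.19231 <1
  x=-1.353: |R|=0.10404 <1
  x=-3.562: |R|=1.23510 >1
  x=-3.436: |R|=1.18482 >1
  x=-3.103: |R|=1.04526 >1
So |R|<1 on (-3.0000, 0).

z∈(-3.0000,0).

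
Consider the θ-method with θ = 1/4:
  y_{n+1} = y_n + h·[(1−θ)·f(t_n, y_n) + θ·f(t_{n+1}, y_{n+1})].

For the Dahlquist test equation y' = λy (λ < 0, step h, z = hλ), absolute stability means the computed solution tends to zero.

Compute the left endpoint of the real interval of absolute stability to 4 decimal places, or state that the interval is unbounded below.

With y'=λy (z=hλ):
  y_{n+1} = y_n + z·[3/4·y_n + 1/4·y_{n+1}] ⇒ (1 − 1/4z)y_{n+1} = (1 + 3/4z)y_n
  Hence R(z) = (1 + 3/4z)/(1 − 1/4z).

Need |R(x)|<1, x<0.
x=-1.4: |R|=0.0370
R=−1: 1+3/4x = −1+1/4x ⇒ -1/2x=2 ⇒ x=2/(-1/2)=-4.0000
Confirm numerically:
  x=-3.677: |R|=0.91585 <1
  x=-2.340: |R|=0.47634 <1
  x=-2.227: |R|=0.43054 <1
  x=-1.656: |R|=0.17115 <1
  x=-4.382: |R|=1.09115 >1
  x=-4.366: |R|=1.08750 >1
Interval (-4.0000, 0).

z* = -4.0000.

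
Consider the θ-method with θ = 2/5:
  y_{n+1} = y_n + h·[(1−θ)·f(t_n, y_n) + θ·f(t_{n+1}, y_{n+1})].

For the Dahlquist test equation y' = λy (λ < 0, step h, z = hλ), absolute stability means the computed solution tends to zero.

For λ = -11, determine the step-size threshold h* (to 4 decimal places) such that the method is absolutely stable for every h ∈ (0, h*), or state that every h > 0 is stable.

Test eqn y'=λy, z=hλ:
  y_{n+1} = y_n + z·[3/5·y_n + 2/5·y_{n+1}] ⇒ (1 − 2/5z)y_{n+1} = (1 + 3/5z)y_n
  ⇒ R(z) = (1 + 3/5z)/(1 − 2/5z).

Boundary: |R(x)|=1, x<0.
x=-1.37: |R|=0.1150
R=−1: 1+3/5x = −1+2/5x ⇒ -1/5x=2 ⇒ x=2/(-1/5)=-10.0000
Confirm numerically:
  x=-6.048: |R|=0.76883 <1
  x=-6.020: |R|=0.76643 <1
  x=-5.332: |R|=0.70199 <1
  x=-5.087: |R|=0.67622 <1
  x=-10.309: |R|=1.01206 >1
  x=-10.180: |R|=1.00710 >1
So |R|<1 on (-10.0000, 0).

(-10.0000,0); λ=-11 ⇒ h* = (10)/11 = 0.9091.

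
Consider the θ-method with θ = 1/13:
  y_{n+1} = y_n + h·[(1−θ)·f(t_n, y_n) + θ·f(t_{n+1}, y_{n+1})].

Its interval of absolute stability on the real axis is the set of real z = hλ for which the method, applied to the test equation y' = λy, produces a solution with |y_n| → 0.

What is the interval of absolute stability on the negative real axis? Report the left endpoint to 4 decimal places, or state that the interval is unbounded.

Test eqn y'=λy, z=hλ:
  y_{n+1} = y_n + z·[12/13·y_n + 1/13·y_{n+1}] ⇒ (1 − 1/13z)y_{n+1} = (1 + 12/13z)y_n
  ⇒ R(z) = (1 + 12/13z)/(1 − 1/13z).

Need |R(x)|<1, x<0.
x=-0.82: |R|=0.2287
R=−1: 1+12/13x = −1+1/13x ⇒ -11/13x=2 ⇒ x=2/(-11/13)=-2.3636
Confirm numerically:
  x=-1.801: |R|=0.58185 <1
  x=-1.768: |R|=0.55634 <1
  x=-1.380: |R|=0.24757 <1
  x=-1.317: |R|=0.19585 <1
  x=-2.838: |R|=1.32946 >1
  x=-2.705: |R|=1.23910 >1
  x=-2.589: |R|=1.15902 >1
So |R|<1 on (-2.3636, 0).

(-2.3636, 0).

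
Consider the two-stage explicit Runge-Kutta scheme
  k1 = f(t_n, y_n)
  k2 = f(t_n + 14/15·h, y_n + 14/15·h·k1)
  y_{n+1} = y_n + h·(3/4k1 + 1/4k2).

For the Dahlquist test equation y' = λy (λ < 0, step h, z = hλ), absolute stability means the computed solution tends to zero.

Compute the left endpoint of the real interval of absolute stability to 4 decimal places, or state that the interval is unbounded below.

left endpoint -4.2857.

Test eqn y'=λy, z=hλ:
  k1=λy_n ⇒ h·k1=z·y_n;  k2=λ(1+14/15z)y_n ⇒ h·k2=z(1+14/15z)y_n
  y_{n+1}/y_n = 1 + 3/4z + 1/4z(1+14/15z) = 1 + z + 7/30z²
  ⇒ R(z) = 1 + z + 7/30z².

Need |R(x)|<1, x<0.
x=-1.35: |R|=0.0752
R=1: x+7/30x²=0 ⇒ x=−30/7=-4.2857; min R=1−1/(4·7/30)=-0.0714>−1
Confirm numerically:
  x=-3.936: |R|=0.67882 <1
  x=-3.198: |R|=0.18835 <1
  x=-2.502: |R|=0.04133 <1
  x=-1.771: |R|=0.03916 <1
  x=-4.858: |R|=1.64870 >1
  x=-4.637: |R|=1.38008 >1
  x=-4.554: |R|=1.28508 >1
So |R|<1 on (-4.2857, 0).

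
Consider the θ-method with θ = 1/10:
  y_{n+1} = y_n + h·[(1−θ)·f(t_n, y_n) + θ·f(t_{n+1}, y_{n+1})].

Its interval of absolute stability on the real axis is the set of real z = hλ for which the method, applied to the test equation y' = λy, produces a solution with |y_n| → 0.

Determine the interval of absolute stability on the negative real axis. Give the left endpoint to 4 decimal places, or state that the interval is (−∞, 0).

With y'=λy (z=hλ):
  y_{n+1} = y_n + z·[9/10·y_n + 1/10·y_{n+1}] ⇒ (1 − 1/10z)y_{n+1} = (1 + 9/10z)y_n
  Hence R(z) = (1 + 9/10z)/(1 − 1/10z).

Solve |R(x)|<1 on ℝ⁻.
x=-1.71: |R|=0.4603
R=−1: 1+9/10x = −1+1/10x ⇒ -4/5x=2 ⇒ x=2/(-4/5)=-2.5000
Confirm numerically:
  x=-2.383: |R|=0.92441 <1
  x=-2.107: |R|=0.74032 <1
  x=-2.093: |R|=0.73075 <1
  x=-1.272: |R|=0.12846 <1
  x=-2.884: |R|=1.23844 >1
  x=-2.615: |R|=1.07293 >1
  x=-2.540: |R|=1.02552 >1
Interval (-2.5000, 0).

(-2.5000, 0).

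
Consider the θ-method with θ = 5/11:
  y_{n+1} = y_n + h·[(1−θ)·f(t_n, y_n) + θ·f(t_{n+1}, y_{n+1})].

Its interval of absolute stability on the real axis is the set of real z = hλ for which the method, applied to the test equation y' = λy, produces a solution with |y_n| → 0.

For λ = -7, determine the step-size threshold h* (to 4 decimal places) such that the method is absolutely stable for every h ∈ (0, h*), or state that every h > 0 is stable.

Test eqn y'=λy, z=hλ:
  y_{n+1} = y_n + z·[6/11·y_n + 5/11·y_{n+1}] ⇒ (1 − 5/11z)y_{n+1} = (1 + 6/11z)y_n
  Hence R(z) = (1 + 6/11z)/(1 − 5/11z).

Find x<0 with |R(x)|<1.
x=-0.73: |R|=0.4519
R=−1: 1+6/11x = −1+5/11x ⇒ -1/11x=2 ⇒ x=2/(-1/11)=-22.0000
Confirm numerically:
  x=-19.382: |R|=0.97574 <1
  x=-13.323: |R|=0.88820 <1
  x=-11.923: |R|=0.85730 <1
  x=-9.628: |R|=0.79080 <1
  x=-22.462: |R|=1.00375 >1
  x=-22.219: |R|=1.00179 >1
  x=-22.066: |R|=1.00054 >1
Interval (-22.0000, 0).

(-22.0000,0); λ=-7 ⇒ h* = (22)/7 = 3.1429.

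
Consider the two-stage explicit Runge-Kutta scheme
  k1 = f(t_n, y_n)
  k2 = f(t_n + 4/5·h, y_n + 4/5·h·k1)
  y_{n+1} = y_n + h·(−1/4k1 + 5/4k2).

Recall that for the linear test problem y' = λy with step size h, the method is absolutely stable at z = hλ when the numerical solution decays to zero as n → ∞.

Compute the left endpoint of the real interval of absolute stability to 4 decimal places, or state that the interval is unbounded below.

Set f=λy, z=hλ:
  k1=λy_n ⇒ h·k1=z·y_n;  k2=λ(1+4/5z)y_n ⇒ h·k2=z(1+4/5z)y_n
  y_{n+1}/y_n = 1 − 1/4z + 5/4z(1+4/5z) = 1 + z + z²
  Hence R(z) = 1 + z + z².

Need |R(x)|<1, x<0.
x=-1.43: |R|=1.6149
R=1: x+1x²=0 ⇒ x=−1=-1.0000; min R=1−1/(4·1)=0.7500>−1
Confirm numerically:
  x=-0.926: |R|=0.93148 <1
  x=-0.812: |R|=0.84734 <1
  x=-0.572: |R|=0.75518 <1
  x=-0.487: |R|=0.75017 <1
  x=-1.550: |R|=1.85250 >1
  x=-1.443: |R|=1.63925 >1
Stable set (-1.0000, 0).

left endpoint -1.0000.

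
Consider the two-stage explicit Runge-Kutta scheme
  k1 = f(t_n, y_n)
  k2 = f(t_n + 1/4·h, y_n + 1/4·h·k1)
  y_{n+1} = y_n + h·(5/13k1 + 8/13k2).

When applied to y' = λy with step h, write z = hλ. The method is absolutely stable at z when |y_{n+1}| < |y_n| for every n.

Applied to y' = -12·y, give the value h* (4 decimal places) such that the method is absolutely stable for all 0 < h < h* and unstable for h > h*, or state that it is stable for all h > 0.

(-6.5000,0); λ=-12 ⇒ h* = (13/2)/12 = 0.5417.

With y'=λy (z=hλ):
  k1=λy_n ⇒ h·k1=z·y_n;  k2=λ(1+1/4z)y_n ⇒ h·k2=z(1+1/4z)y_n
  y_{n+1}/y_n = 1 + 5/13z + 8/13z(1+1/4z) = 1 + z + 2/13z²
  Hence R(z) = 1 + z + 2/13z².

Find x<0 with |R(x)|<1.
x=-0.56: |R|=0.4882
R=1: x+2/13x²=0 ⇒ x=−13/2=-6.5000; min R=1−1/(4·2/13)=-0.6250>−1
Confirm numerically:
  x=-6.208: |R|=0.72112 <1
  x=-4.322: |R|=0.44820 <1
  x=-3.133: |R|=0.62289 <1
  x=-2.628: |R|=0.56548 <1
  x=-6.995: |R|=1.53270 >1
  x=-6.875: |R|=1.39663 >1
  x=-6.806: |R|=1.32041 >1
So |R|<1 on (-6.5000, 0).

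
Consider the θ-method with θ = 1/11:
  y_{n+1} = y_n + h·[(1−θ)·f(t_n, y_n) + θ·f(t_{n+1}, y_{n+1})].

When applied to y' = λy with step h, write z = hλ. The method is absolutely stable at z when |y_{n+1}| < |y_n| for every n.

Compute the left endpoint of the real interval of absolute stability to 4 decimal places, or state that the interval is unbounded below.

z* = -2.4444.

On y'=λy, z=hλ:
  y_{n+1} = y_n + z·[10/11·y_n + 1/11·y_{n+1}] ⇒ (1 − 1/11z)y_{n+1} = (1 + 10/11z)y_n
  R(z) = (1 + 10/11z)/(1 − 1/11z).

Boundary: |R(x)|=1, x<0.
x=-1.06: |R|=0.0332
R=−1: 1+10/11x = −1+1/11x ⇒ -9/11x=2 ⇒ x=2/(-9/11)=-2.4444
Confirm numerically:
  x=-2.381: |R|=0.95733 <1
  x=-1.845: |R|=0.57999 <1
  x=-1.469: |R|=0.29593 <1
  x=-1.435: |R|=0.26940 <1
  x=-3.032: |R|=1.37685 >1
  x=-2.998: |R|=1.35591 >1
  x=-2.540: |R|=1.06352 >1
Stable set (-2.4444, 0).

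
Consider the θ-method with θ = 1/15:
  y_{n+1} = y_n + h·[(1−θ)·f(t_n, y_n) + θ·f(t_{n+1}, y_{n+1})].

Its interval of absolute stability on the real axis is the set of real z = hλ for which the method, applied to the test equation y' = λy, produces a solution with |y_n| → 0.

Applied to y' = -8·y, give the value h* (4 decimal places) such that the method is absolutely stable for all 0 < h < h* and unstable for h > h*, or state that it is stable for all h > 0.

(-2.3077,0); λ=-8 ⇒ h* = (30/13)/8 = 0.2885.

On y'=λy, z=hλ:
  y_{n+1} = y_n + z·[14/15·y_n + 1/15·y_{n+1}] ⇒ (1 − 1/15z)y_{n+1} = (1 + 14/15z)y_n
  R(z) = (1 + 14/15z)/(1 − 1/15z).

Find x<0 with |R(x)|<1.
x=-0.95: |R|=0.1066
R=−1: 1+14/15x = −1+1/15x ⇒ -13/15x=2 ⇒ x=2/(-13/15)=-2.3077
Confirm numerically:
  x=-1.898: |R|=0.68481 <1
  x=-1.874: |R|=0.66588 <1
  x=-1.349: |R|=0.23769 <1
  x=-1.335: |R|=0.22590 <1
  x=-2.877: |R|=1.41400 >1
  x=-2.525: |R|=1.16120 >1
Stable set (-2.3077, 0).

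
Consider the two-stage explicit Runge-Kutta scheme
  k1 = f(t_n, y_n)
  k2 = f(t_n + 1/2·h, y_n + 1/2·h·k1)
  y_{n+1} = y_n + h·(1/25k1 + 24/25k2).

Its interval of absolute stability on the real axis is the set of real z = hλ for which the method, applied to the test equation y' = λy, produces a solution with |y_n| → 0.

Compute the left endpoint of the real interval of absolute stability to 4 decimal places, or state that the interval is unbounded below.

Set f=λy, z=hλ:
  k1=λy_n ⇒ h·k1=z·y_n;  k2=λ(1+1/2z)y_n ⇒ h·k2=z(1+1/2z)y_n
  y_{n+1}/y_n = 1 + 1/25z + 24/25z(1+1/2z) = 1 + z + 12/25z²
  ⇒ R(z) = 1 + z + 12/25z².

Solve |R(x)|<1 on ℝ⁻.
x=-1.36: |R|=0.5278
R=1: x+12/25x²=0 ⇒ x=−25/12=-2.0833; min R=1−1/(4·12/25)=0.4792>−1
Confirm numerically:
  x=-1.774: |R|=0.73660 <1
  x=-1.768: |R|=0.73240 <1
  x=-1.168: |R|=0.48683 <1
  x=-2.662: |R|=1.73940 >1
  x=-2.325: |R|=1.26970 >1
So |R|<1 on (-2.0833, 0).

z* = -2.0833.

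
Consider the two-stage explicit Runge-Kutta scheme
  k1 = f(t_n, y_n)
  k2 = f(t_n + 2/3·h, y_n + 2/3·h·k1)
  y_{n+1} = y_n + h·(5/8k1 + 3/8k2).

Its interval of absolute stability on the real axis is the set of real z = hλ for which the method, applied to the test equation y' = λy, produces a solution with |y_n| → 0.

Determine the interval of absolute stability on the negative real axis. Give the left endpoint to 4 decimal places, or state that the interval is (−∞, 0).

(-4.0000, 0).

Test eqn y'=λy, z=hλ:
  k1=λy_n ⇒ h·k1=z·y_n;  k2=λ(1+2/3z)y_n ⇒ h·k2=z(1+2/3z)y_n
  y_{n+1}/y_n = 1 + 5/8z + 3/8z(1+2/3z) = 1 + z + 1/4z²
  R(z) = 1 + z + 1/4z².

Boundary: |R(x)|=1, x<0.
x=-0.58: |R|=0.5041
R=1: x+1/4x²=0 ⇒ x=−4=-4.0000; min R=1−1/(4·1/4)=0.0000>−1
Confirm numerically:
  x=-1.874: |R|=0.00397 <1
  x=-1.678: |R|=0.02592 <1
  x=-1.653: |R|=0.03010 <1
  x=-4.497: |R|=1.55875 >1
  x=-4.264: |R|=1.28142 >1
So |R|<1 on (-4.0000, 0).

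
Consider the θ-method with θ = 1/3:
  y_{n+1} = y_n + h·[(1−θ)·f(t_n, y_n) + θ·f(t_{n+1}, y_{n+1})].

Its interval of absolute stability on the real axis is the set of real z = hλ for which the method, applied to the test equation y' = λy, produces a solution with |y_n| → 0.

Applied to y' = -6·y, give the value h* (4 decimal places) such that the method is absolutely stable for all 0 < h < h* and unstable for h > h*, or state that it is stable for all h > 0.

(-6.0000,0); λ=-6 ⇒ h* = (6)/6 = 1.0000.

Set f=λy, z=hλ:
  y_{n+1} = y_n + z·[2/3·y_n + 1/3·y_{n+1}] ⇒ (1 − 1/3z)y_{n+1} = (1 + 2/3z)y_n
  so R(z) = (1 + 2/3z)/(1 − 1/3z).

Solve |R(x)|<1 on ℝ⁻.
x=-0.98: |R|=0.2613
R=−1: 1+2/3x = −1+1/3x ⇒ -1/3x=2 ⇒ x=2/(-1/3)=-6.0000
Confirm numerically:
  x=-5.706: |R|=0.96623 <1
  x=-5.351: |R|=0.92228 <1
  x=-3.476: |R|=0.61025 <1
  x=-3.310: |R|=0.57369 <1
  x=-6.342: |R|=1.03661 >1
  x=-6.210: |R|=1.02280 >1
Stable set (-6.0000, 0).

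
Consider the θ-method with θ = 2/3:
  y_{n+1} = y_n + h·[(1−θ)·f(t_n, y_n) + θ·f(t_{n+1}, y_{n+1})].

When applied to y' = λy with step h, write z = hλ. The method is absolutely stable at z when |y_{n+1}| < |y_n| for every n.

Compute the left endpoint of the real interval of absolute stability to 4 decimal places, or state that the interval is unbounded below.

With y'=λy (z=hλ):
  y_{n+1} = y_n + z·[1/3·y_n + 2/3·y_{n+1}] ⇒ (1 − 2/3z)y_{n+1} = (1 + 1/3z)y_n
  R(z) = (1 + 1/3z)/(1 − 2/3z).

Need |R(x)|<1, x<0.
x=-1.27: |R|=0.3123
x=-2: |R|=0.1429
x=-10: |R|=0.3043
x=-100: |R|=0.4778
θ=2/3≥1/2 ⇒ |1+1/3x|<|1−2/3x| ∀x<0 ⇒ interval (−∞,0).

unbounded; (−∞, 0).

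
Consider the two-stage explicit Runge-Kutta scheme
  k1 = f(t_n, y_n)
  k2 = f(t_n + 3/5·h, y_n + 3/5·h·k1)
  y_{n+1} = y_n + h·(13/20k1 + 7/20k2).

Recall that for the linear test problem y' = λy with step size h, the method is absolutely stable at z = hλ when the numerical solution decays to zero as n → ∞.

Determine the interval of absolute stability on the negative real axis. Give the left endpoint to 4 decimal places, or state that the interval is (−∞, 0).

With y'=λy (z=hλ):
  k1=λy_n ⇒ h·k1=z·y_n;  k2=λ(1+3/5z)y_n ⇒ h·k2=z(1+3/5z)y_n
  y_{n+1}/y_n = 1 + 13/20z + 7/20z(1+3/5z) = 1 + z + 21/100z²
  Hence R(z) = 1 + z + 21/100z².

Solve |R(x)|<1 on ℝ⁻.
x=-0.92: |R|=0.2577
R=1: x+21/100x²=0 ⇒ x=−100/21=-4.7619; min R=1−1/(4·21/100)=-0.1905>−1
Confirm numerically:
  x=-4.248: |R|=0.54156 <1
  x=-3.229: |R|=0.03945 <1
  x=-2.982: |R|=0.11461 <1
  x=-1.986: |R|=0.15772 <1
  x=-5.301: |R|=1.60013 >1
  x=-4.944: |R|=1.18906 >1
  x=-4.857: |R|=1.09699 >1
So |R|<1 on (-4.7619, 0).

z∈(-4.7619,0).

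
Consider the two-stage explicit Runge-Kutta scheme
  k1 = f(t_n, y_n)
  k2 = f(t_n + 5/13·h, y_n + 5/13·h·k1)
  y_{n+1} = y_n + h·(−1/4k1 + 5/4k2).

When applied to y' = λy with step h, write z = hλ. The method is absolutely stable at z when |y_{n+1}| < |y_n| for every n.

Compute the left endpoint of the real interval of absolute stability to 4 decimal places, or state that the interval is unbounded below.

z* = -2.0800.

With y'=λy (z=hλ):
  k1=λy_n ⇒ h·k1=z·y_n;  k2=λ(1+5/13z)y_n ⇒ h·k2=z(1+5/13z)y_n
  y_{n+1}/y_n = 1 − 1/4z + 5/4z(1+5/13z) = 1 + z + 25/52z²
  Hence R(z) = 1 + z + 25/52z².

Find x<0 with |R(x)|<1.
x=-0.49: |R|=0.6254
R=1: x+25/52x²=0 ⇒ x=−52/25=-2.0800; min R=1−1/(4·25/52)=0.4800>−1
Confirm numerically:
  x=-1.832: |R|=0.78157 <1
  x=-1.508: |R|=0.58530 <1
  x=-1.131: |R|=0.48398 <1
  x=-2.182: |R|=1.10700 >1
  x=-2.135: |R|=1.05645 >1
So |R|<1 on (-2.0800, 0).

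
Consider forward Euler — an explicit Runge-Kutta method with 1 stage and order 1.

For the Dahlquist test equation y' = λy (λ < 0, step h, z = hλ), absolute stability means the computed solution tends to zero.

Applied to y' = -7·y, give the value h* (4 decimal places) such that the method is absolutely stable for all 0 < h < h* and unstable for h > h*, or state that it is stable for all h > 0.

(-2.0000,0); λ=-7 ⇒ h* = 0.2857.

On y'=λy, z=hλ:
  order 1, 1-stage ⇒ R(z)=1+z
  (e.g. R(-1.14)=-0.14000, |R|=0.14000)

Find x<0 with |R(x)|<1.
x=-1.14: |R|=0.1400
|R(-2.32)|=1.3200 |R(-0.86)|=0.1400 |R(-0.83)|=0.1700
Bisect:
  x_lo=-2.4540 |R|=1.4540  x_hi=-0.1305 |R|=0.8695
  mid=-1.29224 |R|=0.29224 →hi
  mid=-1.87313 |R|=0.87313 →hi
  mid=-2.16358 |R|=1.16358 →lo
  mid=-2.01835 |R|=1.01835 →lo
  mid=-1.94574 |R|=0.94574 →hi
  mid=-1.98205 |R|=0.98205 →hi
  mid=-2.00020 |R|=1.00020 →lo
  mid=-1.99112 |R|=0.99112 →hi
  mid=-1.99566 |R|=0.99566 →hi
  ...
  [-2.00006,-1.99992] ⇒ x*=-2.0000
Interval (-2.0000, 0).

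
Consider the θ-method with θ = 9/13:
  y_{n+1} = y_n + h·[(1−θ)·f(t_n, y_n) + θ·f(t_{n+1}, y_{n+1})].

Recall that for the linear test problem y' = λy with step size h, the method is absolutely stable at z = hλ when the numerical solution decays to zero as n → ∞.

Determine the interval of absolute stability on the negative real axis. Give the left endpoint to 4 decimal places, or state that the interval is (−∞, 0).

With y'=λy (z=hλ):
  y_{n+1} = y_n + z·[4/13·y_n + 9/13·y_{n+1}] ⇒ (1 − 9/13z)y_{n+1} = (1 + 4/13z)y_n
  Hence R(z) = (1 + 4/13z)/(1 − 9/13z).

Need |R(x)|<1, x<0.
x=-0.72: |R|=0.5195
x=-2: |R|=0.1613
x=-10: |R|=0.2621
x=-100: |R|=0.4239
θ=9/13≥1/2 ⇒ |1+4/13x|<|1−9/13x| ∀x<0 ⇒ stable on all of ℝ⁻.

unbounded; (−∞, 0).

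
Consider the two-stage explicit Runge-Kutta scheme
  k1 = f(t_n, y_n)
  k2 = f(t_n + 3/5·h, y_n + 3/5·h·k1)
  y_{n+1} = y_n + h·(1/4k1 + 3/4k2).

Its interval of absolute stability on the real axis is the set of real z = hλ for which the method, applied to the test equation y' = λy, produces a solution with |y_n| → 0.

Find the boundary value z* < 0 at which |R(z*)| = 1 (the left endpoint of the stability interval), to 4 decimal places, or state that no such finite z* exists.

left endpoint -2.2222.

Test eqn y'=λy, z=hλ:
  k1=λy_n ⇒ h·k1=z·y_n;  k2=λ(1+3/5z)y_n ⇒ h·k2=z(1+3/5z)y_n
  y_{n+1}/y_n = 1 + 1/4z + 3/4z(1+3/5z) = 1 + z + 9/20z²
  ⇒ R(z) = 1 + z + 9/20z².

Need |R(x)|<1, x<0.
x=-1.5: |R|=0.5125
R=1: x+9/20x²=0 ⇒ x=−20/9=-2.2222; min R=1−1/(4·9/20)=0.4444>−1
Confirm numerically:
  x=-1.709: |R|=0.60531 <1
  x=-1.231: |R|=0.45091 <1
  x=-1.181: |R|=0.44664 <1
  x=-2.649: |R|=1.50874 >1
  x=-2.648: |R|=1.50736 >1
Interval (-2.2222, 0).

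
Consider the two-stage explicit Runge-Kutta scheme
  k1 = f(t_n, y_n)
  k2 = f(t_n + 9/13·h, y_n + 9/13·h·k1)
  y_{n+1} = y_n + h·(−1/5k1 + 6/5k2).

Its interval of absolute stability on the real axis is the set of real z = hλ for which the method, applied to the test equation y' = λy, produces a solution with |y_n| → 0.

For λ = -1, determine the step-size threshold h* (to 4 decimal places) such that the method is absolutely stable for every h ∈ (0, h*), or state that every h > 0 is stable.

(-1.2037,0); λ=-1 ⇒ h* = (65/54)/1 = 1.2037.

Set f=λy, z=hλ:
  k1=λy_n ⇒ h·k1=z·y_n;  k2=λ(1+9/13z)y_n ⇒ h·k2=z(1+9/13z)y_n
  y_{n+1}/y_n = 1 − 1/5z + 6/5z(1+9/13z) = 1 + z + 54/65z²
  R(z) = 1 + z + 54/65z².

Need |R(x)|<1, x<0.
x=-1.78: |R|=1.8522
R=1: x+54/65x²=0 ⇒ x=−65/54=-1.2037; min R=1−1/(4·54/65)=0.6991>−1
Confirm numerically:
  x=-1.114: |R|=0.91698 <1
  x=-0.758: |R|=0.71933 <1
  x=-0.555: |R|=0.70090 <1
  x=-1.763: |R|=1.81917 >1
  x=-1.736: |R|=1.76769 >1
  x=-1.732: |R|=1.76016 >1
Interval (-1.2037, 0).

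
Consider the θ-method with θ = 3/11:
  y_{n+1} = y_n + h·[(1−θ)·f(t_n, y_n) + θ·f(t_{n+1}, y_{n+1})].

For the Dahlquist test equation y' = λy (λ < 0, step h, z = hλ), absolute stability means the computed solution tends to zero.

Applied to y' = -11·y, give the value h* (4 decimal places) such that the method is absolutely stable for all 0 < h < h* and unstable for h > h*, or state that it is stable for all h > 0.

With y'=λy (z=hλ):
  y_{n+1} = y_n + z·[8/11·y_n + 3/11·y_{n+1}] ⇒ (1 − 3/11z)y_{n+1} = (1 + 8/11z)y_n
  R(z) = (1 + 8/11z)/(1 − 3/11z).

Solve |R(x)|<1 on ℝ⁻.
x=-1.07: |R|=0.1717
R=−1: 1+8/11x = −1+3/11x ⇒ -5/11x=2 ⇒ x=2/(-5/11)=-4.4000
Confirm numerically:
  x=-4.065: |R|=0.92779 <1
  x=-3.476: |R|=0.78439 <1
  x=-2.716: |R|=0.56027 <1
  x=-4.914: |R|=1.09984 >1
  x=-4.700: |R|=1.05976 >1
Interval (-4.4000, 0).

(-4.4000,0); λ=-11 ⇒ h* = (22/5)/11 = 0.4000.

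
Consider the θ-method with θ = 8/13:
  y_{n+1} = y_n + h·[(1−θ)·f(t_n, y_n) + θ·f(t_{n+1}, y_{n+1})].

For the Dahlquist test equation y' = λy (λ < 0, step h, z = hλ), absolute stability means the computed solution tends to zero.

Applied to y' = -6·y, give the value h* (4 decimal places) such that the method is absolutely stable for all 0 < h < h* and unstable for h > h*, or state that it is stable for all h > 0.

unbounded; (−∞, 0). Any h>0 works for λ=-6.

On y'=λy, z=hλ:
  y_{n+1} = y_n + z·[5/13·y_n + 8/13·y_{n+1}] ⇒ (1 − 8/13z)y_{n+1} = (1 + 5/13z)y_n
  ⇒ R(z) = (1 + 5/13z)/(1 − 8/13z).

Find x<0 with |R(x)|<1.
x=-0.79: |R|=0.4684
x=-2: |R|=0.1034
x=-10: |R|=0.3978
x=-100: |R|=0.5990
θ=8/13≥1/2 ⇒ |1+5/13x|<|1−8/13x| ∀x<0 ⇒ interval (−∞,0).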